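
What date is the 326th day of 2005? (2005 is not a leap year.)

January has 31 days (326 − 31 = 295 remain).
February has 28 days (295 − 28 = 267 remain).
March has 31 days (267 − 31 = 236 remain).
April has 30 days (236 − 30 = 206 remain).
May has 31 days (206 − 31 = 175 remain).
June has 30 days (175 − 30 = 145 remain).
July has 31 days (145 − 31 = 114 remain).
August has 31 days (114 − 31 = 83 remain).
September has 30 days (83 − 30 = 53 remain).
October has 31 days (53 − 31 = 22 remain).
22 into November → November 22.

November 22, 2005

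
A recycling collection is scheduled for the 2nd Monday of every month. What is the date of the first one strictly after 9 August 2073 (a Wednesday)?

August 2073 starts on a Tuesday; its first Monday is the 7th, so the 2nd Monday is the 14th — 14 August 2073.
14 August 2073 is after 9 August 2073, so that is the next one.

14 August 2073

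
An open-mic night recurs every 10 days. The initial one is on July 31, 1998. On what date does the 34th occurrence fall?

The 34th occurrence is 33 intervals after the first: 33 × 10 = 330 days after July 31, 1998.
July has 31 days — 0 days to the end of July leaves 330.
August has 31 days (299 left).
September has 30 days (269 left).
October has 31 days (238 left).
November has 30 days (208 left).
December has 31 days (177 left).
January has 31 days (146 left).
February has 28 days (118 left).
March has 31 days (87 left).
April has 30 days (57 left).
May has 31 days (26 left).
26 days into June → June 26, 1999.

June 26, 1999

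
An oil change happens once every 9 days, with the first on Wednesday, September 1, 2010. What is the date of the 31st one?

May 29, 2011

The 31st occurrence is 30 intervals after the first: 30 × 9 = 270 days after September 1, 2010.
September has 30 days — 29 days to the end of September leaves 241.
October has 31 days (210 left).
November has 30 days (180 left).
December has 31 days (149 left).
January has 31 days (118 left).
February has 28 days (90 left).
March has 31 days (59 left).
April has 30 days (29 left).
29 days into May → May 29, 2011.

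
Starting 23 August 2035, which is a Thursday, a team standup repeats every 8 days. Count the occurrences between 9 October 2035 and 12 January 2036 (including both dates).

12

Occurrences land 8·i days after 23 August 2035 for i = 0, 1, 2, …
9 October 2035 is 47 days after the start; 47 ÷ 8 = 5 remainder 7; since the remainder is 7, round up to i = 6. First occurrence in the window: #7 on 10 October 2035 (6×8 = 48 days in).
12 January 2036 is 142 days after the start; 142 ÷ 8 = 17 remainder 6. Last occurrence in the window: #18 on 6 January 2036.
Occurrences #7 through #18: 12 in total.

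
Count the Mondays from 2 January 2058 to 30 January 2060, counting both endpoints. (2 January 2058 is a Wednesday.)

2 January 2058 is a Wednesday; the first Monday on or after it is 7 January 2058 (5 days later).
From 7 January 2058 to 30 January 2060: 358 + 365 + 30 = 753 days (rest of 2058, 2059, to 30 January 2060 in 2060).
753 ÷ 7 = 107 full weeks with remainder 4, so 107 more Mondays after the first → 108.

108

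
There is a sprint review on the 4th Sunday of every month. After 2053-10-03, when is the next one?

2053-10-26

October 2053 starts on a Wednesday; its first Sunday is the 5th, so the 4th Sunday is the 26th — 2053-10-26.
2053-10-26 is after 2053-10-03, so that is the next one.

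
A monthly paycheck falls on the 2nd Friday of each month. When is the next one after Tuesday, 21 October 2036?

14 November 2036

October 2036 starts on a Wednesday; its first Friday is the 3rd, so the 2nd Friday is the 10th — 10 October 2036.
That is not after 21 October 2036, so look at November 2036.
November 2036 starts on a Saturday; its first Friday is the 7th, so the 2nd Friday is the 14th — 14 November 2036.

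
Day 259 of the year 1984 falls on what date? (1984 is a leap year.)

September 15, 1984

January has 31 days (259 − 31 = 228 remain).
February has 29 days (228 − 29 = 199 remain).
March has 31 days (199 − 31 = 168 remain).
April has 30 days (168 − 30 = 138 remain).
May has 31 days (138 − 31 = 107 remain).
June has 30 days (107 − 30 = 77 remain).
July has 31 days (77 − 31 = 46 remain).
August has 31 days (46 − 31 = 15 remain).
15 into September → September 15.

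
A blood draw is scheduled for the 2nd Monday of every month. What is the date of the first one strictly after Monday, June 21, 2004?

July 12, 2004

June 2004 starts on a Tuesday; its first Monday is the 7th, so the 2nd Monday is the 14th — June 14, 2004.
That is not after June 21, 2004, so look at July 2004.
July 2004 starts on a Thursday; its first Monday is the 5th, so the 2nd Monday is the 12th — July 12, 2004.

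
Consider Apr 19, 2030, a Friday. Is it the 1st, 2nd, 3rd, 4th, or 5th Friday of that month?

3rd

Day 19 falls in week ⌈19/7⌉ of the month.
Days 1–7 hold the 1st Friday, 8–14 the 2nd, 15–21 the 3rd, 22–28 the 4th, 29–31 the 5th.
19 is in the range for the 3rd.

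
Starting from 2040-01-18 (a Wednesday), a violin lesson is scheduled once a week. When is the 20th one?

The 20th occurrence is 19 intervals after the first: 19 × 7 = 133 days after 2040-01-18.
January has 31 days — 13 days to the end of January leaves 120.
February has 29 days (91 left).
March has 31 days (60 left).
April has 30 days (30 left).
30 days into May → 2040-05-30.

2040-05-30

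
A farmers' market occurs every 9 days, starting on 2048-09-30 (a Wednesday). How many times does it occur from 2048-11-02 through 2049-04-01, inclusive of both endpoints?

17

Occurrences land 9·i days after 2048-09-30 for i = 0, 1, 2, …
2048-11-02 is 33 days after the start; 33 ÷ 9 = 3 remainder 6; since the remainder is 6, round up to i = 4. First occurrence in the window: #5 on 2048-11-05 (4×9 = 36 days in).
2049-04-01 is 183 days after the start; 183 ÷ 9 = 20 remainder 3. Last occurrence in the window: #21 on 2049-03-29.
Occurrences #5 through #21: 17 in total.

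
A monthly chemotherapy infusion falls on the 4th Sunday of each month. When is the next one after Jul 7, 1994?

Jul 1994 starts on a Friday; its first Sunday is the 3rd, so the 4th Sunday is the 24th — Jul 24, 1994.
Jul 24, 1994 is after Jul 7, 1994, so that is the next one.

Jul 24, 1994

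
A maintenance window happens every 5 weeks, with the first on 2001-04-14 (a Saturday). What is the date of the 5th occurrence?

The 5th occurrence is 4 intervals after the first: 4 × 35 = 140 days after 2001-04-14.
April has 30 days — 16 days to the end of April leaves 124.
May has 31 days (93 left).
June has 30 days (63 left).
July has 31 days (32 left).
August has 31 days (1 left).
1 day into September → 2001-09-01.

2001-09-01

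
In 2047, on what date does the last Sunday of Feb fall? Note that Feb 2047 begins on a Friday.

Feb 2047 begins on a Friday, so the first Sunday is Feb 3 (2 days later).
Feb 2047 has 28 days. Adding weeks: 3, 10, 17, 24 — the last one ≤ 28 is the 24th.

Feb 24, 2047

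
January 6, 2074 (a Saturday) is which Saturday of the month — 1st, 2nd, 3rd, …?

Day 6 falls in week ⌈6/7⌉ of the month.
Days 1–7 hold the 1st Saturday, 8–14 the 2nd, 15–21 the 3rd, 22–28 the 4th, 29–31 the 5th.
6 is in the range for the 1st.

1st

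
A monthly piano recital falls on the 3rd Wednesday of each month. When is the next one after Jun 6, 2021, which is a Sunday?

Jun 2021 starts on a Tuesday; its first Wednesday is the 2nd, so the 3rd Wednesday is the 16th — Jun 16, 2021.
Jun 16, 2021 is after Jun 6, 2021, so that is the next one.

Jun 16, 2021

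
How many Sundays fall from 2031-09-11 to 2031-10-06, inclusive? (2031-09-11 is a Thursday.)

4

2031-09-11 is a Thursday; the first Sunday on or after it is 2031-09-14 (3 days later).
From 2031-09-14 to 2031-10-06: 16 + 6 = 22 days (rest of September, October).
22 ÷ 7 = 3 full weeks with remainder 1, so 3 more Sundays after the first → 4.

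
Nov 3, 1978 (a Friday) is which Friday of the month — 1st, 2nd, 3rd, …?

1st

Day 3 falls in week ⌈3/7⌉ of the month.
Days 1–7 hold the 1st Friday, 8–14 the 2nd, 15–21 the 3rd, 22–28 the 4th, 29–31 the 5th.
3 is in the range for the 1st.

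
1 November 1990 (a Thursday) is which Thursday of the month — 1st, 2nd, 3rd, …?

1st

Day 1 falls in week ⌈1/7⌉ of the month.
Days 1–7 hold the 1st Thursday, 8–14 the 2nd, 15–21 the 3rd, 22–28 the 4th, 29–31 the 5th.
1 is in the range for the 1st.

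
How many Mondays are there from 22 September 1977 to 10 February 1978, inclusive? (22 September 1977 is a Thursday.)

20

22 September 1977 is a Thursday; the first Monday on or after it is 26 September 1977 (4 days later).
From 26 September 1977 to 10 February 1978: 4 + 31 + 30 + 31 + 31 + 10 = 137 days (rest of September, October, November, December, January, February).
137 ÷ 7 = 19 full weeks with remainder 4, so 19 more Mondays after the first → 20.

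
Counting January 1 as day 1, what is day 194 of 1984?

January has 31 days (194 − 31 = 163 remain).
February has 29 days (163 − 29 = 134 remain).
March has 31 days (134 − 31 = 103 remain).
April has 30 days (103 − 30 = 73 remain).
May has 31 days (73 − 31 = 42 remain).
June has 30 days (42 − 30 = 12 remain).
12 into July → July 12.

12 July 1984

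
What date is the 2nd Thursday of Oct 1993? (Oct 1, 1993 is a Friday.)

Oct 1993 begins on a Friday, so the first Thursday is Oct 7 (6 days later).
The 2nd Thursday is 1 weeks later: 7 + 7 = 14.

Oct 14, 1993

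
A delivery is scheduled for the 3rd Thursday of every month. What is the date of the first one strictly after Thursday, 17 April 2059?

April 2059 starts on a Tuesday; its first Thursday is the 3rd, so the 3rd Thursday is the 17th — 17 April 2059.
That is not after 17 April 2059, so look at May 2059.
May 2059 starts on a Thursday; its first Thursday is the 1st, so the 3rd Thursday is the 15th — 15 May 2059.

15 May 2059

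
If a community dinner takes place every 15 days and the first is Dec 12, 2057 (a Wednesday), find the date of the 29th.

The 29th occurrence is 28 intervals after the first: 28 × 15 = 420 days after Dec 12, 2057.
Dec has 31 days — 19 days to the end of Dec leaves 401.
2058 has 365 days (36 left).
Jan has 31 days (5 left).
5 days into Feb → Feb 5, 2059.

Feb 5, 2059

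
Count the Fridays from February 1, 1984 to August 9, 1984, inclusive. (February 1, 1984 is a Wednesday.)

27

February 1, 1984 is a Wednesday; the first Friday on or after it is February 3, 1984 (2 days later).
From February 3, 1984 to August 9, 1984: 26 + 31 + 30 + 31 + 30 + 31 + 9 = 188 days (rest of February, March, April, May, June, July, August).
188 ÷ 7 = 26 full weeks with remainder 6, so 26 more Fridays after the first → 27.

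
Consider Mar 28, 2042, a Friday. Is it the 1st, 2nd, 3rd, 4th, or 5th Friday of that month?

Day 28 falls in week ⌈28/7⌉ of the month.
Days 1–7 hold the 1st Friday, 8–14 the 2nd, 15–21 the 3rd, 22–28 the 4th, 29–31 the 5th.
28 is in the range for the 4th.

4th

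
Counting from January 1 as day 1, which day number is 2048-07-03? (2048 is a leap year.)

185

Days in months before July: 31 + 29 + 31 + 30 + 31 + 30 = 182.
Plus 3 days into July → day 185.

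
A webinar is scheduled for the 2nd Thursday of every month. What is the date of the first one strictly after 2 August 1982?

12 August 1982

August 1982 starts on a Sunday; its first Thursday is the 5th, so the 2nd Thursday is the 12th — 12 August 1982.
12 August 1982 is after 2 August 1982, so that is the next one.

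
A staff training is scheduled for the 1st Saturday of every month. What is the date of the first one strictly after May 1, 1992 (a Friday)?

May 1992 starts on a Friday, so its 1st Saturday is May 2, 1992 (1 day in).
May 2, 1992 is after May 1, 1992, so that is the next one.

May 2, 1992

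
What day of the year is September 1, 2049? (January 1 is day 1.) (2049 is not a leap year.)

244

Days in months before September: 31 + 28 + 31 + 30 + 31 + 30 + 31 + 31 = 243.
Plus 1 day into September → day 244.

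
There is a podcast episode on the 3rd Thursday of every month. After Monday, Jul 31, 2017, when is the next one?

Jul 2017 starts on a Saturday; its first Thursday is the 6th, so the 3rd Thursday is the 20th — Jul 20, 2017.
That is not after Jul 31, 2017, so look at Aug 2017.
Aug 2017 starts on a Tuesday; its first Thursday is the 3rd, so the 3rd Thursday is the 17th — Aug 17, 2017.

Aug 17, 2017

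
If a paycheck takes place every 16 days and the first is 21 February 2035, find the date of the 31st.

The 31st occurrence is 30 intervals after the first: 30 × 16 = 480 days after 21 February 2035.
February has 28 days — 7 days to the end of February leaves 473.
From end of February to end of 2035 is 306 days (167 left).
January has 31 days (136 left).
February has 29 days (107 left).
March has 31 days (76 left).
April has 30 days (46 left).
May has 31 days (15 left).
15 days into June → 15 June 2036.

15 June 2036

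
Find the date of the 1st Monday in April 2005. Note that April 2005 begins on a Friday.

April 4, 2005

April 2005 begins on a Friday, so the first Monday is April 4 (3 days later).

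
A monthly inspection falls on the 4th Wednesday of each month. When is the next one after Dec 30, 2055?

Dec 2055 starts on a Wednesday; its first Wednesday is the 1st, so the 4th Wednesday is the 22nd — Dec 22, 2055.
That is not after Dec 30, 2055, so look at Jan 2056.
Jan 2056 starts on a Saturday; its first Wednesday is the 5th, so the 4th Wednesday is the 26th — Jan 26, 2056.

Jan 26, 2056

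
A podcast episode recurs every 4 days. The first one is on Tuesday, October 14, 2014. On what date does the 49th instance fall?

April 24, 2015

The 49th occurrence is 48 intervals after the first: 48 × 4 = 192 days after October 14, 2014.
October has 31 days — 17 days to the end of October leaves 175.
November has 30 days (145 left).
December has 31 days (114 left).
January has 31 days (83 left).
February has 28 days (55 left).
March has 31 days (24 left).
24 days into April → April 24, 2015.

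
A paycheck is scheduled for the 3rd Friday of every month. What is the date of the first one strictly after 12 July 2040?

July 2040 starts on a Sunday; its first Friday is the 6th, so the 3rd Friday is the 20th — 20 July 2040.
20 July 2040 is after 12 July 2040, so that is the next one.

20 July 2040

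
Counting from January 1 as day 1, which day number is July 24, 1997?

Days in months before July: 31 + 28 + 31 + 30 + 31 + 30 = 181.
Plus 24 days into July → day 205.

205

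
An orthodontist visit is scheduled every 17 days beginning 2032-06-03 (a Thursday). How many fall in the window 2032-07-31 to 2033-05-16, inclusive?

Occurrences land 17·i days after 2032-06-03 for i = 0, 1, 2, …
2032-07-31 is 58 days after the start; 58 ÷ 17 = 3 remainder 7; since the remainder is 7, round up to i = 4. First occurrence in the window: #5 on 2032-08-10 (4×17 = 68 days in).
2033-05-16 is 347 days after the start; 347 ÷ 17 = 20 remainder 7. Last occurrence in the window: #21 on 2033-05-09.
Occurrences #5 through #21: 17 in total.

17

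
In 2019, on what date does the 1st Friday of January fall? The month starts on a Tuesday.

4 January 2019

January 2019 begins on a Tuesday, so the first Friday is January 4 (3 days later).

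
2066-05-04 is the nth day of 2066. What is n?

124

Days in months before May: 31 + 28 + 31 + 30 = 120.
Plus 4 days into May → day 124.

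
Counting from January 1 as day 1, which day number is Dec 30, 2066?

364

Days in months before Dec: 31 + 28 + 31 + 30 + 31 + 30 + 31 + 31 + 30 + 31 + 30 = 334.
Plus 30 days into Dec → day 364.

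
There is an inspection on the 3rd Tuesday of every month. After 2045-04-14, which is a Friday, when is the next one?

April 2045 starts on a Saturday; its first Tuesday is the 4th, so the 3rd Tuesday is the 18th — 2045-04-18.
2045-04-18 is after 2045-04-14, so that is the next one.

2045-04-18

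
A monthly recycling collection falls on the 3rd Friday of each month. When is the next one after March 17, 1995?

April 21, 1995

March 1995 starts on a Wednesday; its first Friday is the 3rd, so the 3rd Friday is the 17th — March 17, 1995.
That is not after March 17, 1995, so look at April 1995.
April 1995 starts on a Saturday; its first Friday is the 7th, so the 3rd Friday is the 21st — April 21, 1995.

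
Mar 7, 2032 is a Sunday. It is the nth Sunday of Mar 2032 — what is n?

Day 7 falls in week ⌈7/7⌉ of the month.
Days 1–7 hold the 1st Sunday, 8–14 the 2nd, 15–21 the 3rd, 22–28 the 4th, 29–31 the 5th.
7 is in the range for the 1st.

1st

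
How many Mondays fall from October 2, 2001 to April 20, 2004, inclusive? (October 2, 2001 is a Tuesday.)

133

October 2, 2001 is a Tuesday; the first Monday on or after it is October 8, 2001 (6 days later).
From October 8, 2001 to April 20, 2004: 84 + 365 + 365 + 111 = 925 days (rest of 2001, 2002, 2003, to April 20, 2004 in 2004).
925 ÷ 7 = 132 full weeks with remainder 1, so 132 more Mondays after the first → 133.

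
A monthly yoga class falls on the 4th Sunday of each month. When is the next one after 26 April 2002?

28 April 2002

April 2002 starts on a Monday; its first Sunday is the 7th, so the 4th Sunday is the 28th — 28 April 2002.
28 April 2002 is after 26 April 2002, so that is the next one.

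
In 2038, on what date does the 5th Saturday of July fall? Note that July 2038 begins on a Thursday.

31 July 2038

July 2038 begins on a Thursday, so the first Saturday is July 3 (2 days later).
The 5th Saturday is 4 weeks later: 3 + 28 = 31.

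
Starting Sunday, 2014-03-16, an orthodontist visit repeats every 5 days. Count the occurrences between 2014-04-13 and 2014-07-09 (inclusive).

18

Occurrences land 5·i days after 2014-03-16 for i = 0, 1, 2, …
2014-04-13 is 28 days after the start; 28 ÷ 5 = 5 remainder 3; since the remainder is 3, round up to i = 6. First occurrence in the window: #7 on 2014-04-15 (6×5 = 30 days in).
2014-07-09 is 115 days after the start; 115 ÷ 5 = 23 remainder 0. Last occurrence in the window: #24 on 2014-07-09.
Occurrences #7 through #24: 18 in total.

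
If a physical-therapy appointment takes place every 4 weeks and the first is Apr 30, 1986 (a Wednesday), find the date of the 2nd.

The 2nd occurrence is 1 interval after the first: 1 × 28 = 28 days after Apr 30, 1986.
Apr has 30 days — 0 days to the end of Apr leaves 28.
28 days into May → May 28, 1986.

May 28, 1986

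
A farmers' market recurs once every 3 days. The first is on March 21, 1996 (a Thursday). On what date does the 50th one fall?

August 15, 1996

The 50th occurrence is 49 intervals after the first: 49 × 3 = 147 days after March 21, 1996.
March has 31 days — 10 days to the end of March leaves 137.
April has 30 days (107 left).
May has 31 days (76 left).
June has 30 days (46 left).
July has 31 days (15 left).
15 days into August → August 15, 1996.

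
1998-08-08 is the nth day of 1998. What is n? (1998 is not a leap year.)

220

Days in months before August: 31 + 28 + 31 + 30 + 31 + 30 + 31 = 212.
Plus 8 days into August → day 220.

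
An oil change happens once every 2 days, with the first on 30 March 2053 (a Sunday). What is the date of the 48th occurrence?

2 July 2053

The 48th occurrence is 47 intervals after the first: 47 × 2 = 94 days after 30 March 2053.
March has 31 days — 1 day to the end of March leaves 93.
April has 30 days (63 left).
May has 31 days (32 left).
June has 30 days (2 left).
2 days into July → 2 July 2053.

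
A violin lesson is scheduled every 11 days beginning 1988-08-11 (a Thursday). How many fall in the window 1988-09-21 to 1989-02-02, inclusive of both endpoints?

12

Occurrences land 11·i days after 1988-08-11 for i = 0, 1, 2, …
1988-09-21 is 41 days after the start; 41 ÷ 11 = 3 remainder 8; since the remainder is 8, round up to i = 4. First occurrence in the window: #5 on 1988-09-24 (4×11 = 44 days in).
1989-02-02 is 175 days after the start; 175 ÷ 11 = 15 remainder 10. Last occurrence in the window: #16 on 1989-01-23.
Occurrences #5 through #16: 12 in total.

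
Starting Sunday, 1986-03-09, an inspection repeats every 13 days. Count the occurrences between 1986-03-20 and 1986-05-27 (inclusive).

Occurrences land 13·i days after 1986-03-09 for i = 0, 1, 2, …
1986-03-20 is 11 days after the start; 11 ÷ 13 = 0 remainder 11; since the remainder is 11, round up to i = 1. First occurrence in the window: #2 on 1986-03-22 (1×13 = 13 days in).
1986-05-27 is 79 days after the start; 79 ÷ 13 = 6 remainder 1. Last occurrence in the window: #7 on 1986-05-26.
Occurrences #2 through #7: 6 in total.

6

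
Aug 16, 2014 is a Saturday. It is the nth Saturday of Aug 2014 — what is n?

3rd

Day 16 falls in week ⌈16/7⌉ of the month.
Days 1–7 hold the 1st Saturday, 8–14 the 2nd, 15–21 the 3rd, 22–28 the 4th, 29–31 the 5th.
16 is in the range for the 3rd.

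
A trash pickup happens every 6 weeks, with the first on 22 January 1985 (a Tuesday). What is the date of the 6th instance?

20 August 1985

The 6th occurrence is 5 intervals after the first: 5 × 42 = 210 days after 22 January 1985.
January has 31 days — 9 days to the end of January leaves 201.
February has 28 days (173 left).
March has 31 days (142 left).
April has 30 days (112 left).
May has 31 days (81 left).
June has 30 days (51 left).
July has 31 days (20 left).
20 days into August → 20 August 1985.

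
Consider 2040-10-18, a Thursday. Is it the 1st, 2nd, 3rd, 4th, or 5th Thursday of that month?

Day 18 falls in week ⌈18/7⌉ of the month.
Days 1–7 hold the 1st Thursday, 8–14 the 2nd, 15–21 the 3rd, 22–28 the 4th, 29–31 the 5th.
18 is in the range for the 3rd.

3rd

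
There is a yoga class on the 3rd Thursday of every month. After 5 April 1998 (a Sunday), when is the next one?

April 1998 starts on a Wednesday; its first Thursday is the 2nd, so the 3rd Thursday is the 16th — 16 April 1998.
16 April 1998 is after 5 April 1998, so that is the next one.

16 April 1998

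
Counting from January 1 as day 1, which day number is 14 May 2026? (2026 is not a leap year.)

Days in months before May: 31 + 28 + 31 + 30 = 120.
Plus 14 days into May → day 134.

134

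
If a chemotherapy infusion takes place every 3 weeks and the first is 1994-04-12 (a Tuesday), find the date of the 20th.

1995-05-16

The 20th occurrence is 19 intervals after the first: 19 × 21 = 399 days after 1994-04-12.
April has 30 days — 18 days to the end of April leaves 381.
May has 31 days (350 left).
June has 30 days (320 left).
July has 31 days (289 left).
August has 31 days (258 left).
September has 30 days (228 left).
October has 31 days (197 left).
November has 30 days (167 left).
December has 31 days (136 left).
January has 31 days (105 left).
February has 28 days (77 left).
March has 31 days (46 left).
April has 30 days (16 left).
16 days into May → 1995-05-16.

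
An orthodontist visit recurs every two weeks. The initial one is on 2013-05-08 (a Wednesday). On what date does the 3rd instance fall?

2013-06-05

The 3rd occurrence is 2 intervals after the first: 2 × 14 = 28 days after 2013-05-08.
May has 31 days — 23 days to the end of May leaves 5.
5 days into June → 2013-06-05.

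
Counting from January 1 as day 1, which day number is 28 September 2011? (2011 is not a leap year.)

Days in months before September: 31 + 28 + 31 + 30 + 31 + 30 + 31 + 31 = 243.
Plus 28 days into September → day 271.

271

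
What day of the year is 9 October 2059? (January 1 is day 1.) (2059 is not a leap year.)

282

Days in months before October: 31 + 28 + 31 + 30 + 31 + 30 + 31 + 31 + 30 = 273.
Plus 9 days into October → day 282.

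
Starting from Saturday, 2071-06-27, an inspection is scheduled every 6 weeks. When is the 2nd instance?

The 2nd occurrence is 1 interval after the first: 1 × 42 = 42 days after 2071-06-27.
June has 30 days — 3 days to the end of June leaves 39.
July has 31 days (8 left).
8 days into August → 2071-08-08.

2071-08-08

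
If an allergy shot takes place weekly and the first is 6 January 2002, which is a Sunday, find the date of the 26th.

The 26th occurrence is 25 intervals after the first: 25 × 7 = 175 days after 6 January 2002.
January has 31 days — 25 days to the end of January leaves 150.
February has 28 days (122 left).
March has 31 days (91 left).
April has 30 days (61 left).
May has 31 days (30 left).
30 days into June → 30 June 2002.

30 June 2002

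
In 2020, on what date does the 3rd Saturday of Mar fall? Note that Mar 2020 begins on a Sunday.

Mar 2020 begins on a Sunday, so the first Saturday is Mar 7 (6 days later).
The 3rd Saturday is 2 weeks later: 7 + 14 = 21.

Mar 21, 2020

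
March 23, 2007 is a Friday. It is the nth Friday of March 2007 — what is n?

4th

Day 23 falls in week ⌈23/7⌉ of the month.
Days 1–7 hold the 1st Friday, 8–14 the 2nd, 15–21 the 3rd, 22–28 the 4th, 29–31 the 5th.
23 is in the range for the 4th.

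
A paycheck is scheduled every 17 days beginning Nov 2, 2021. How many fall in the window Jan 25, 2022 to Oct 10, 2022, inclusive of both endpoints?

16

Occurrences land 17·i days after Nov 2, 2021 for i = 0, 1, 2, …
Jan 25, 2022 is 84 days after the start; 84 ÷ 17 = 4 remainder 16; since the remainder is 16, round up to i = 5. First occurrence in the window: #6 on Jan 26, 2022 (5×17 = 85 days in).
Oct 10, 2022 is 342 days after the start; 342 ÷ 17 = 20 remainder 2. Last occurrence in the window: #21 on Oct 8, 2022.
Occurrences #6 through #21: 16 in total.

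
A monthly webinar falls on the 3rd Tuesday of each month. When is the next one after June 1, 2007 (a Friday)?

June 19, 2007

June 2007 starts on a Friday; its first Tuesday is the 5th, so the 3rd Tuesday is the 19th — June 19, 2007.
June 19, 2007 is after June 1, 2007, so that is the next one.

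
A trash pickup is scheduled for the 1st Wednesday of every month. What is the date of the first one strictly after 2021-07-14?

July 2021 starts on a Thursday, so its 1st Wednesday is 2021-07-07 (6 days in).
That is not after 2021-07-14, so look at August 2021.
August 2021 starts on a Sunday, so its 1st Wednesday is 2021-08-04 (3 days in).

2021-08-04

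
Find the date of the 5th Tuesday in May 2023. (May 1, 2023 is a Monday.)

30 May 2023

May 2023 begins on a Monday, so the first Tuesday is May 2 (1 day later).
The 5th Tuesday is 4 weeks later: 2 + 28 = 30.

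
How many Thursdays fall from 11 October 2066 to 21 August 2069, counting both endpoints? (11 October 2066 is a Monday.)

149

11 October 2066 is a Monday; the first Thursday on or after it is 14 October 2066 (3 days later).
From 14 October 2066 to 21 August 2069: 78 + 365 + 366 + 233 = 1042 days (rest of 2066, 2067, 2068, to 21 August 2069 in 2069).
1042 ÷ 7 = 148 full weeks with remainder 6, so 148 more Thursdays after the first → 149.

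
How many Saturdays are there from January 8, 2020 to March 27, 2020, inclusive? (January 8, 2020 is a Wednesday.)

January 8, 2020 is a Wednesday; the first Saturday on or after it is January 11, 2020 (3 days later).
From January 11, 2020 to March 27, 2020: 20 + 29 + 27 = 76 days (rest of January, February, March).
76 ÷ 7 = 10 full weeks with remainder 6, so 10 more Saturdays after the first → 11.

11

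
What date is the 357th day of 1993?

December 23, 1993

January has 31 days (357 − 31 = 326 remain).
February has 28 days (326 − 28 = 298 remain).
March has 31 days (298 − 31 = 267 remain).
April has 30 days (267 − 30 = 237 remain).
May has 31 days (237 − 31 = 206 remain).
June has 30 days (206 − 30 = 176 remain).
July has 31 days (176 − 31 = 145 remain).
August has 31 days (145 − 31 = 114 remain).
September has 30 days (114 − 30 = 84 remain).
October has 31 days (84 − 31 = 53 remain).
November has 30 days (53 − 30 = 23 remain).
23 into December → December 23.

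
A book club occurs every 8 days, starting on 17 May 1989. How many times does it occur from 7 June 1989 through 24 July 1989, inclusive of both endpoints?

6

Occurrences land 8·i days after 17 May 1989 for i = 0, 1, 2, …
7 June 1989 is 21 days after the start; 21 ÷ 8 = 2 remainder 5; since the remainder is 5, round up to i = 3. First occurrence in the window: #4 on 10 June 1989 (3×8 = 24 days in).
24 July 1989 is 68 days after the start; 68 ÷ 8 = 8 remainder 4. Last occurrence in the window: #9 on 20 July 1989.
Occurrences #4 through #9: 6 in total.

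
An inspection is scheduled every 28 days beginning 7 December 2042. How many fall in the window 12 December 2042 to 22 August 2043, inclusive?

9

Occurrences land 28·i days after 7 December 2042 for i = 0, 1, 2, …
12 December 2042 is 5 days after the start; 5 ÷ 28 = 0 remainder 5; since the remainder is 5, round up to i = 1. First occurrence in the window: #2 on 4 January 2043 (1×28 = 28 days in).
22 August 2043 is 258 days after the start; 258 ÷ 28 = 9 remainder 6. Last occurrence in the window: #10 on 16 August 2043.
Occurrences #2 through #10: 9 in total.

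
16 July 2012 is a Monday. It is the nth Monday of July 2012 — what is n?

Day 16 falls in week ⌈16/7⌉ of the month.
Days 1–7 hold the 1st Monday, 8–14 the 2nd, 15–21 the 3rd, 22–28 the 4th, 29–31 the 5th.
16 is in the range for the 3rd.

3rd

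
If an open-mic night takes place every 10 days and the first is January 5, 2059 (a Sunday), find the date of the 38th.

January 10, 2060

The 38th occurrence is 37 intervals after the first: 37 × 10 = 370 days after January 5, 2059.
January has 31 days — 26 days to the end of January leaves 344.
February has 28 days (316 left).
March has 31 days (285 left).
April has 30 days (255 left).
May has 31 days (224 left).
June has 30 days (194 left).
July has 31 days (163 left).
August has 31 days (132 left).
September has 30 days (102 left).
October has 31 days (71 left).
November has 30 days (41 left).
December has 31 days (10 left).
10 days into January → January 10, 2060.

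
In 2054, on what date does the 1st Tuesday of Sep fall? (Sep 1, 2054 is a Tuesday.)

Sep 2054 begins on a Tuesday, so the first Tuesday is Sep 1.

Sep 1, 2054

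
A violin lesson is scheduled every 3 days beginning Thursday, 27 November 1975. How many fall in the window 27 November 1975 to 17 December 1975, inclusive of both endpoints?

7

Occurrences land 3·i days after 27 November 1975 for i = 0, 1, 2, …
The window opens on the start date, so the first occurrence inside is #1 on 27 November 1975.
17 December 1975 is 20 days after the start; 20 ÷ 3 = 6 remainder 2. Last occurrence in the window: #7 on 15 December 1975.
Occurrences #1 through #7: 7 in total.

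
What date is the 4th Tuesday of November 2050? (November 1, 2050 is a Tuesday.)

November 2050 begins on a Tuesday, so the first Tuesday is November 1.
The 4th Tuesday is 3 weeks later: 1 + 21 = 22.

22 November 2050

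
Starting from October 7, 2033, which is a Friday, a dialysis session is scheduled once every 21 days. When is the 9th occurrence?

The 9th occurrence is 8 intervals after the first: 8 × 21 = 168 days after October 7, 2033.
October has 31 days — 24 days to the end of October leaves 144.
November has 30 days (114 left).
December has 31 days (83 left).
January has 31 days (52 left).
February has 28 days (24 left).
24 days into March → March 24, 2034.

March 24, 2034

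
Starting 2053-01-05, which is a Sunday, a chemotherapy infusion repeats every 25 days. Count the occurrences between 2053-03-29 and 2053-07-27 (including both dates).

Occurrences land 25·i days after 2053-01-05 for i = 0, 1, 2, …
2053-03-29 is 83 days after the start; 83 ÷ 25 = 3 remainder 8; since the remainder is 8, round up to i = 4. First occurrence in the window: #5 on 2053-04-15 (4×25 = 100 days in).
2053-07-27 is 203 days after the start; 203 ÷ 25 = 8 remainder 3. Last occurrence in the window: #9 on 2053-07-24.
Occurrences #5 through #9: 5 in total.

5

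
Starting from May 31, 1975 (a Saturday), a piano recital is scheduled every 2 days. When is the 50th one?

September 6, 1975

The 50th occurrence is 49 intervals after the first: 49 × 2 = 98 days after May 31, 1975.
May has 31 days — 0 days to the end of May leaves 98.
June has 30 days (68 left).
July has 31 days (37 left).
August has 31 days (6 left).
6 days into September → September 6, 1975.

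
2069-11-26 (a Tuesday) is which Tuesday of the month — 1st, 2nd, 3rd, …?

Day 26 falls in week ⌈26/7⌉ of the month.
Days 1–7 hold the 1st Tuesday, 8–14 the 2nd, 15–21 the 3rd, 22–28 the 4th, 29–31 the 5th.
26 is in the range for the 4th.

4th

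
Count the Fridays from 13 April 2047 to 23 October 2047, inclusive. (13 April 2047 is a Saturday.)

27

13 April 2047 is a Saturday; the first Friday on or after it is 19 April 2047 (6 days later).
From 19 April 2047 to 23 October 2047: 11 + 31 + 30 + 31 + 31 + 30 + 23 = 187 days (rest of April, May, June, July, August, September, October).
187 ÷ 7 = 26 full weeks with remainder 5, so 26 more Fridays after the first → 27.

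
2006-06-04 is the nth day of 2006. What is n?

Days in months before June: 31 + 28 + 31 + 30 + 31 = 151.
Plus 4 days into June → day 155.

155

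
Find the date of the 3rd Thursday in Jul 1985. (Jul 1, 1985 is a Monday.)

Jul 1985 begins on a Monday, so the first Thursday is Jul 4 (3 days later).
The 3rd Thursday is 2 weeks later: 4 + 14 = 18.

Jul 18, 1985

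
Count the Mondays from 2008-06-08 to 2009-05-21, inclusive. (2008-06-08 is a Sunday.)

50

2008-06-08 is a Sunday; the first Monday on or after it is 2008-06-09 (1 day later).
From 2008-06-09 to 2009-05-21: 205 + 141 = 346 days (rest of 2008, to 2009-05-21 in 2009).
346 ÷ 7 = 49 full weeks with remainder 3, so 49 more Mondays after the first → 50.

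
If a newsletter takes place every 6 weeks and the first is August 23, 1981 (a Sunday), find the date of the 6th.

March 21, 1982

The 6th occurrence is 5 intervals after the first: 5 × 42 = 210 days after August 23, 1981.
August has 31 days — 8 days to the end of August leaves 202.
September has 30 days (172 left).
October has 31 days (141 left).
November has 30 days (111 left).
December has 31 days (80 left).
January has 31 days (49 left).
February has 28 days (21 left).
21 days into March → March 21, 1982.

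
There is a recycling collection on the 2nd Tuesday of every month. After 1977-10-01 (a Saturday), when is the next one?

1977-10-11

October 1977 starts on a Saturday; its first Tuesday is the 4th, so the 2nd Tuesday is the 11th — 1977-10-11.
1977-10-11 is after 1977-10-01, so that is the next one.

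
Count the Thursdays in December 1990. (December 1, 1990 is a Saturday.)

4

December 1, 1990 is a Saturday; the first Thursday on or after it is December 6, 1990 (5 days later).
From December 6, 1990 to December 31, 1990 is 31 − 6 = 25 days.
25 ÷ 7 = 3 full weeks with remainder 4, so 3 more Thursdays after the first → 4.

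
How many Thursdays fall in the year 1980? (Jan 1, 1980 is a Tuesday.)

52

Jan 1, 1980 is a Tuesday; the first Thursday on or after it is Jan 3, 1980 (2 days later).
From Jan 3, 1980 to Dec 31, 1980: 28 + 29 + 31 + 30 + 31 + 30 + 31 + 31 + 30 + 31 + 30 + 31 = 363 days (rest of Jan, Feb, Mar, Apr, May, Jun, Jul, Aug, Sep, Oct, Nov, Dec).
363 ÷ 7 = 51 full weeks with remainder 6, so 51 more Thursdays after the first → 52.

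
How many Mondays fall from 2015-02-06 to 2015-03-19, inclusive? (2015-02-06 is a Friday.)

2015-02-06 is a Friday; the first Monday on or after it is 2015-02-09 (3 days later).
From 2015-02-09 to 2015-03-19: 19 + 19 = 38 days (rest of February, March).
38 ÷ 7 = 5 full weeks with remainder 3, so 5 more Mondays after the first → 6.

6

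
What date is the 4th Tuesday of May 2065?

The first Tuesday of May 2065 is May 5.
The 4th Tuesday is 3 weeks later: 5 + 21 = 26.

May 26, 2065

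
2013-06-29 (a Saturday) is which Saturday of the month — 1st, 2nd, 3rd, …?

Day 29 falls in week ⌈29/7⌉ of the month.
Days 1–7 hold the 1st Saturday, 8–14 the 2nd, 15–21 the 3rd, 22–28 the 4th, 29–31 the 5th.
29 is in the range for the 5th.

5th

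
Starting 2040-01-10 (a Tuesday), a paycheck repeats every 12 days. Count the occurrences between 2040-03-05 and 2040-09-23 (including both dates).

17

Occurrences land 12·i days after 2040-01-10 for i = 0, 1, 2, …
2040-03-05 is 55 days after the start; 55 ÷ 12 = 4 remainder 7; since the remainder is 7, round up to i = 5. First occurrence in the window: #6 on 2040-03-10 (5×12 = 60 days in).
2040-09-23 is 257 days after the start; 257 ÷ 12 = 21 remainder 5. Last occurrence in the window: #22 on 2040-09-18.
Occurrences #6 through #22: 17 in total.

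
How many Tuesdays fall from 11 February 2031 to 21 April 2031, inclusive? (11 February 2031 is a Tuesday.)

10

11 February 2031 is a Tuesday; the first Tuesday on or after it is 11 February 2031.
From 11 February 2031 to 21 April 2031: 17 + 31 + 21 = 69 days (rest of February, March, April).
69 ÷ 7 = 9 full weeks with remainder 6, so 9 more Tuesdays after the first → 10.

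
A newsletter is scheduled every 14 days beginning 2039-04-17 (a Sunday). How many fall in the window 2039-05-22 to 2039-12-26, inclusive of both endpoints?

16

Occurrences land 14·i days after 2039-04-17 for i = 0, 1, 2, …
2039-05-22 is 35 days after the start; 35 ÷ 14 = 2 remainder 7; since the remainder is 7, round up to i = 3. First occurrence in the window: #4 on 2039-05-29 (3×14 = 42 days in).
2039-12-26 is 253 days after the start; 253 ÷ 14 = 18 remainder 1. Last occurrence in the window: #19 on 2039-12-25.
Occurrences #4 through #19: 16 in total.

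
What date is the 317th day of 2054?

November 13, 2054

January has 31 days (317 − 31 = 286 remain).
February has 28 days (286 − 28 = 258 remain).
March has 31 days (258 − 31 = 227 remain).
April has 30 days (227 − 30 = 197 remain).
May has 31 days (197 − 31 = 166 remain).
June has 30 days (166 − 30 = 136 remain).
July has 31 days (136 − 31 = 105 remain).
August has 31 days (105 − 31 = 74 remain).
September has 30 days (74 − 30 = 44 remain).
October has 31 days (44 − 31 = 13 remain).
13 into November → November 13.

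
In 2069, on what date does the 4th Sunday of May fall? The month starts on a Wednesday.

2069-05-26

May 2069 begins on a Wednesday, so the first Sunday is May 5 (4 days later).
The 4th Sunday is 3 weeks later: 5 + 21 = 26.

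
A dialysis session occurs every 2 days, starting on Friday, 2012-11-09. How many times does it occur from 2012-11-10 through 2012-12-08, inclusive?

Occurrences land 2·i days after 2012-11-09 for i = 0, 1, 2, …
2012-11-10 is 1 day after the start; 1 ÷ 2 = 0 remainder 1; since the remainder is 1, round up to i = 1. First occurrence in the window: #2 on 2012-11-11 (1×2 = 2 days in).
2012-12-08 is 29 days after the start; 29 ÷ 2 = 14 remainder 1. Last occurrence in the window: #15 on 2012-12-07.
Occurrences #2 through #15: 14 in total.

14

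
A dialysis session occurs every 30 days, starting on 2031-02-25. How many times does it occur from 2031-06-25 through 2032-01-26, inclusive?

Occurrences land 30·i days after 2031-02-25 for i = 0, 1, 2, …
2031-06-25 is 120 days after the start; 120 ÷ 30 = 4 remainder 0. First occurrence in the window: #5 on 2031-06-25 (4×30 = 120 days in).
2032-01-26 is 335 days after the start; 335 ÷ 30 = 11 remainder 5. Last occurrence in the window: #12 on 2032-01-21.
Occurrences #5 through #12: 8 in total.

8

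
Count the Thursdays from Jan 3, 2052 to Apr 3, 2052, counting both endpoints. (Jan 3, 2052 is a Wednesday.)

Jan 3, 2052 is a Wednesday; the first Thursday on or after it is Jan 4, 2052 (1 day later).
From Jan 4, 2052 to Apr 3, 2052: 27 + 29 + 31 + 3 = 90 days (rest of Jan, Feb, Mar, Apr).
90 ÷ 7 = 12 full weeks with remainder 6, so 12 more Thursdays after the first → 13.

13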